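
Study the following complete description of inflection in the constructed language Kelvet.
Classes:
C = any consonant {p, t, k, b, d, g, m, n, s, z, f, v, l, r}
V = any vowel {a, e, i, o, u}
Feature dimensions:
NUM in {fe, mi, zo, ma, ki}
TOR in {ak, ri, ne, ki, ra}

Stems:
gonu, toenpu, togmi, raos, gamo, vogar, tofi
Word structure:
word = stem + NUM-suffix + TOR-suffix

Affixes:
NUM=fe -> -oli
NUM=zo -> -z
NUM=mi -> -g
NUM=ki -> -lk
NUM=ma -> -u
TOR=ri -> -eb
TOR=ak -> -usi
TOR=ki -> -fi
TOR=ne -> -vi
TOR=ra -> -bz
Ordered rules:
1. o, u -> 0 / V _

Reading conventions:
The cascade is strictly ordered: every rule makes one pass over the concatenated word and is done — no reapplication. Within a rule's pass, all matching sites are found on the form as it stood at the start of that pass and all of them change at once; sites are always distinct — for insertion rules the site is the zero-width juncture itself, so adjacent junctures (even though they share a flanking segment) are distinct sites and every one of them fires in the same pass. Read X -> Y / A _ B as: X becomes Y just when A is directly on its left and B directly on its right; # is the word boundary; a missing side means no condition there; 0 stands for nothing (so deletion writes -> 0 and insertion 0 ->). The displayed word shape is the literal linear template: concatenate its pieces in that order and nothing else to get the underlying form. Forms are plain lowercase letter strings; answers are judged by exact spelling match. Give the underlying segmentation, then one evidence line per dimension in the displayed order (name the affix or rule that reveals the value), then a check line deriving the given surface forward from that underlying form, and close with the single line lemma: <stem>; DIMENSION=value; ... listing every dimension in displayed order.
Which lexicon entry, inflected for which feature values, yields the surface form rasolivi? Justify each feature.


underlying: raos-oli-vi
NUM=fe - signalled by the affix -oli
TOR=ne - signalled by the affix -vi
check: raosolivi -> rasolivi
lemma: raos; NUM=fe; TOR=ne


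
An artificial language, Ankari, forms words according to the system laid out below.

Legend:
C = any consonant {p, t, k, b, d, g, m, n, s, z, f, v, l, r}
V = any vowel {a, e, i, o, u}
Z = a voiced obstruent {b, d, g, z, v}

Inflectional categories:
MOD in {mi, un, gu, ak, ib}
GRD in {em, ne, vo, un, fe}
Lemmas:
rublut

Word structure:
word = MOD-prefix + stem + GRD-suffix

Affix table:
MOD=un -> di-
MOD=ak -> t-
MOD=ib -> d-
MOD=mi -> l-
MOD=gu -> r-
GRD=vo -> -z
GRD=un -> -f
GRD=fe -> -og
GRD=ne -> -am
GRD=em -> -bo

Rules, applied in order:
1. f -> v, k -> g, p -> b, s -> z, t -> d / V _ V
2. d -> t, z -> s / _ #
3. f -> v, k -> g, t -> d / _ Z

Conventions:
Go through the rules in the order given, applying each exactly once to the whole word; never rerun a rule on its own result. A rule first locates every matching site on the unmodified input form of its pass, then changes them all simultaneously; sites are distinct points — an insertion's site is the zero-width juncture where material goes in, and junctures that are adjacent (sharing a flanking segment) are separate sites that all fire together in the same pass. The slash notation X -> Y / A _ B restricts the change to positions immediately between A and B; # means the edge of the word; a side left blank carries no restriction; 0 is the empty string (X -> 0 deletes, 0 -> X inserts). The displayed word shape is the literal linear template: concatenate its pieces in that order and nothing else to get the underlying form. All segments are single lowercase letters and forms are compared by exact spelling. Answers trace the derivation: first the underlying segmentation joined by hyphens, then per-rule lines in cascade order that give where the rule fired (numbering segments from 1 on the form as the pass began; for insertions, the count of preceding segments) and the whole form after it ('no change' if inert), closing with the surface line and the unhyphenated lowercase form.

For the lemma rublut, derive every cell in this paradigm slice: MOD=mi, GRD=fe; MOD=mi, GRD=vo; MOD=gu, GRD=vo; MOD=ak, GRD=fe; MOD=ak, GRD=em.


cell MOD=mi, GRD=fe:
underlying: l-rublut-og
1. f -> v, k -> g, p -> b, s -> z, t -> d / V _ V: fires at position(s) 7: lrubludog
2. d -> t, z -> s / _ #: no change
3. f -> v, k -> g, t -> d / _ Z: no change
surface: lrubludog

cell MOD=mi, GRD=vo:
underlying: l-rublut-z
1. f -> v, k -> g, p -> b, s -> z, t -> d / V _ V: no change
2. d -> t, z -> s / _ #: fires at position(s) 8: lrubluts
3. f -> v, k -> g, t -> d / _ Z: no change
surface: lrubluts

cell MOD=gu, GRD=vo:
underlying: r-rublut-z
1. f -> v, k -> g, p -> b, s -> z, t -> d / V _ V: no change
2. d -> t, z -> s / _ #: fires at position(s) 8: rrubluts
3. f -> v, k -> g, t -> d / _ Z: no change
surface: rrubluts

cell MOD=ak, GRD=fe:
underlying: t-rublut-og
1. f -> v, k -> g, p -> b, s -> z, t -> d / V _ V: fires at position(s) 7: trubludog
2. d -> t, z -> s / _ #: no change
3. f -> v, k -> g, t -> d / _ Z: no change
surface: trubludog

cell MOD=ak, GRD=em:
underlying: t-rublut-bo
1. f -> v, k -> g, p -> b, s -> z, t -> d / V _ V: no change
2. d -> t, z -> s / _ #: no change
3. f -> v, k -> g, t -> d / _ Z: fires at position(s) 7: trubludbo
surface: trubludbo


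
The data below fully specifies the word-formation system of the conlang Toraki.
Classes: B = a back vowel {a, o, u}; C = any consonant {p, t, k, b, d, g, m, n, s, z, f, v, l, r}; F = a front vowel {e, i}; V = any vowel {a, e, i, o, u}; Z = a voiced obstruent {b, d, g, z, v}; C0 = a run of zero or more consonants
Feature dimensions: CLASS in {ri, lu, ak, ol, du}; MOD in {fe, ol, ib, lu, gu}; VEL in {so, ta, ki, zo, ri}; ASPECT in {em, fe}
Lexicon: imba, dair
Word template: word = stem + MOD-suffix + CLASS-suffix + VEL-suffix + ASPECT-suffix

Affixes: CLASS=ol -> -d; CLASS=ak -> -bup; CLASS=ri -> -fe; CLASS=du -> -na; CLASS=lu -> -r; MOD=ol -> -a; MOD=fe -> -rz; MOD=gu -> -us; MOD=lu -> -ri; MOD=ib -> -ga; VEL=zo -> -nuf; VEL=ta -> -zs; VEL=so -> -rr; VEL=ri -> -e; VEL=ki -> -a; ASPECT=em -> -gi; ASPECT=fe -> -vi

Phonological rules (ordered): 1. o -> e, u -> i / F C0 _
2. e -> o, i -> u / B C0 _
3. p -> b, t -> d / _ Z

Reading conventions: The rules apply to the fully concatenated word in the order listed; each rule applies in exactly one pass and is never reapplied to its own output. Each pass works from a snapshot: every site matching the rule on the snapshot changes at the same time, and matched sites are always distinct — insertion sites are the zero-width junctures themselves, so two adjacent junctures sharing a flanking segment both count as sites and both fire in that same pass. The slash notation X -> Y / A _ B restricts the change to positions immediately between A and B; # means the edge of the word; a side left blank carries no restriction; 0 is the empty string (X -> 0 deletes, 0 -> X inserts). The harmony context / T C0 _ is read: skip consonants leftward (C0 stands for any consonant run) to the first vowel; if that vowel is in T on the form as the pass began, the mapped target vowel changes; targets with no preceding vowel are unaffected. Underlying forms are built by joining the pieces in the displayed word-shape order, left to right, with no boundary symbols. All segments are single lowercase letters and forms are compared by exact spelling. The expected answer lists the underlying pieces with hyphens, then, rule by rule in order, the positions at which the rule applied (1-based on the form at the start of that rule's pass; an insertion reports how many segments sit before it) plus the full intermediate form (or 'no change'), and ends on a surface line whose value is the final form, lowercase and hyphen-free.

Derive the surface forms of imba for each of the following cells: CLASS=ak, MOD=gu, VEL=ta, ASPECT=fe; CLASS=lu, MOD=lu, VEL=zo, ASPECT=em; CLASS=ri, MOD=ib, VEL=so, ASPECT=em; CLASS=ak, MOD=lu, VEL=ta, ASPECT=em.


cell CLASS=ak, MOD=gu, VEL=ta, ASPECT=fe:
underlying: imba-us-bup-zs-vi
1. o -> e, u -> i / F C0 _: no change
2. e -> o, i -> u / B C0 _: fires at position(s) 13: imbausbupzsvu
3. p -> b, t -> d / _ Z: fires at position(s) 9: imbausbubzsvu
surface: imbausbubzsvu

cell CLASS=lu, MOD=lu, VEL=zo, ASPECT=em:
underlying: imba-ri-r-nuf-gi
1. o -> e, u -> i / F C0 _: fires at position(s) 9: imbarirnifgi
2. e -> o, i -> u / B C0 _: fires at position(s) 6: imbarurnifgi
3. p -> b, t -> d / _ Z: no change
surface: imbarurnifgi

cell CLASS=ri, MOD=ib, VEL=so, ASPECT=em:
underlying: imba-ga-fe-rr-gi
1. o -> e, u -> i / F C0 _: no change
2. e -> o, i -> u / B C0 _: fires at position(s) 8: imbagaforrgi
3. p -> b, t -> d / _ Z: no change
surface: imbagaforrgi

cell CLASS=ak, MOD=lu, VEL=ta, ASPECT=em:
underlying: imba-ri-bup-zs-gi
1. o -> e, u -> i / F C0 _: fires at position(s) 8: imbaribipzsgi
2. e -> o, i -> u / B C0 _: fires at position(s) 6: imbarubipzsgi
3. p -> b, t -> d / _ Z: fires at position(s) 9: imbarubibzsgi
surface: imbarubibzsgi


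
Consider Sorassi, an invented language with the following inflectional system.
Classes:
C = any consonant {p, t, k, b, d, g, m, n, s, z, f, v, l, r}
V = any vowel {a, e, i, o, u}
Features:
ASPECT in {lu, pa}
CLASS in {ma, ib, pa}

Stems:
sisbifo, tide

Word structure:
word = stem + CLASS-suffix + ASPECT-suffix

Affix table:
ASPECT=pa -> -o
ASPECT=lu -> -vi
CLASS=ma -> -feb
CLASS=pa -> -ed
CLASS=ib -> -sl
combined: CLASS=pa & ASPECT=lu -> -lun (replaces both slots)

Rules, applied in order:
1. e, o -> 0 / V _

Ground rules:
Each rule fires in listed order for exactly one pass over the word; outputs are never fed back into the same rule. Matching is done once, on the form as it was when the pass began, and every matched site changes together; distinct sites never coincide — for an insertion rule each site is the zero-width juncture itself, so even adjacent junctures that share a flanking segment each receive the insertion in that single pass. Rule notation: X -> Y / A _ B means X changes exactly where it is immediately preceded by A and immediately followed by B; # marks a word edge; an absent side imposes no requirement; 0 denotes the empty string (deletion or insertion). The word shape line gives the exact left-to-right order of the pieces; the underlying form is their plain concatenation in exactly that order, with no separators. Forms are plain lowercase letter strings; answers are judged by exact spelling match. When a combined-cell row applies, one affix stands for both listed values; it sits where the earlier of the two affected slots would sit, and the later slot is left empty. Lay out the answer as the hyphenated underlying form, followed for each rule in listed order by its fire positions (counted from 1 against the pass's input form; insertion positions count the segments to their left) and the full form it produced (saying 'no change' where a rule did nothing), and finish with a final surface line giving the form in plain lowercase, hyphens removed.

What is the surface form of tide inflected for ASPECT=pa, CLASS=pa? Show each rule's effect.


underlying: tide-ed-o
1. e, o -> 0 / V _: fires at position(s) 5: tidedo
surface: tidedo


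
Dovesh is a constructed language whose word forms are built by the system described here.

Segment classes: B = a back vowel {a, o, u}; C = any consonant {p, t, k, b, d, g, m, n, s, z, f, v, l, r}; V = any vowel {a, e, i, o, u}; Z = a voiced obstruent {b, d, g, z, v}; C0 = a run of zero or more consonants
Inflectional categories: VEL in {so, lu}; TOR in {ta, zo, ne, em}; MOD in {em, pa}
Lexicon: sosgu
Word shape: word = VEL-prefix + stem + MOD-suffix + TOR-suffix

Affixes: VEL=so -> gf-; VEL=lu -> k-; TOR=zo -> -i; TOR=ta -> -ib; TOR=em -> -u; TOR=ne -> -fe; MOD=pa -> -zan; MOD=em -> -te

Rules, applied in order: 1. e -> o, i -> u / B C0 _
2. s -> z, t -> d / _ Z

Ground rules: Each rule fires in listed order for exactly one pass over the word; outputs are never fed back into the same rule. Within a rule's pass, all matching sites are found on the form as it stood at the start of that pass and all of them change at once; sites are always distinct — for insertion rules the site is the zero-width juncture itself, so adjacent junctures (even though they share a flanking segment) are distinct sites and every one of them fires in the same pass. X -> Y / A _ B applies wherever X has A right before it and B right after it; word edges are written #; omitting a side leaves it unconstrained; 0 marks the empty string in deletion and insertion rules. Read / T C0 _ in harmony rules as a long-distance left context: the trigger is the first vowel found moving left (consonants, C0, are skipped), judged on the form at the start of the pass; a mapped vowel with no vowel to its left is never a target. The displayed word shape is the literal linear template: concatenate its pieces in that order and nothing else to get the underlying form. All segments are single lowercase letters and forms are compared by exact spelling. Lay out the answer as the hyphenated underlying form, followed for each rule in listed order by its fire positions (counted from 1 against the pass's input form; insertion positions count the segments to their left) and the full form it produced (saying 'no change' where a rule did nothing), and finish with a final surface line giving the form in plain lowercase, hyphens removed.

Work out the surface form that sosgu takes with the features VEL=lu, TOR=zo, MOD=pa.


underlying: k-sosgu-zan-i
1. e -> o, i -> u / B C0 _: fires at position(s) 10: ksosguzanu
2. s -> z, t -> d / _ Z: fires at position(s) 4: ksozguzanu
surface: ksozguzanu


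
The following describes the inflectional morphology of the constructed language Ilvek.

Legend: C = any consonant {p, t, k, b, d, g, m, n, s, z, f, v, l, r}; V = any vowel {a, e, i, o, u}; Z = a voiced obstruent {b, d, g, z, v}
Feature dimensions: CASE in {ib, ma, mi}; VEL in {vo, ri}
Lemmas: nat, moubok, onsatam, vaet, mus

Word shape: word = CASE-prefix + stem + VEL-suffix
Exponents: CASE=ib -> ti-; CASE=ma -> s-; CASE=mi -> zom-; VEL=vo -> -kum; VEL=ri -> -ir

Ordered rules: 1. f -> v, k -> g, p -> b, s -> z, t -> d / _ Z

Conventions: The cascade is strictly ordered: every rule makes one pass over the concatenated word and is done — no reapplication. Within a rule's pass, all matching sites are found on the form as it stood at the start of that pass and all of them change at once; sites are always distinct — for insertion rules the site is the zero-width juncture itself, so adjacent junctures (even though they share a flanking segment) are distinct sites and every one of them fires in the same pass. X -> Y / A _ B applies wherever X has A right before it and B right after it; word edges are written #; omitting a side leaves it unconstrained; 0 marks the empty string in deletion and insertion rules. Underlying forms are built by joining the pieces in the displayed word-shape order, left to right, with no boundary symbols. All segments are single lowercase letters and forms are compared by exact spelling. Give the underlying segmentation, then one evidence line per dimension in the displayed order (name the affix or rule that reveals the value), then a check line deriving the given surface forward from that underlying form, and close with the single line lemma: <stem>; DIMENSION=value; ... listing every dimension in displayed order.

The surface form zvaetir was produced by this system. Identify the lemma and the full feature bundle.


underlying: s-vaet-ir
CASE=ma - signalled by the affix s-
VEL=ri - signalled by the affix -ir
check: svaetir -> zvaetir
lemma: vaet; CASE=ma; VEL=ri


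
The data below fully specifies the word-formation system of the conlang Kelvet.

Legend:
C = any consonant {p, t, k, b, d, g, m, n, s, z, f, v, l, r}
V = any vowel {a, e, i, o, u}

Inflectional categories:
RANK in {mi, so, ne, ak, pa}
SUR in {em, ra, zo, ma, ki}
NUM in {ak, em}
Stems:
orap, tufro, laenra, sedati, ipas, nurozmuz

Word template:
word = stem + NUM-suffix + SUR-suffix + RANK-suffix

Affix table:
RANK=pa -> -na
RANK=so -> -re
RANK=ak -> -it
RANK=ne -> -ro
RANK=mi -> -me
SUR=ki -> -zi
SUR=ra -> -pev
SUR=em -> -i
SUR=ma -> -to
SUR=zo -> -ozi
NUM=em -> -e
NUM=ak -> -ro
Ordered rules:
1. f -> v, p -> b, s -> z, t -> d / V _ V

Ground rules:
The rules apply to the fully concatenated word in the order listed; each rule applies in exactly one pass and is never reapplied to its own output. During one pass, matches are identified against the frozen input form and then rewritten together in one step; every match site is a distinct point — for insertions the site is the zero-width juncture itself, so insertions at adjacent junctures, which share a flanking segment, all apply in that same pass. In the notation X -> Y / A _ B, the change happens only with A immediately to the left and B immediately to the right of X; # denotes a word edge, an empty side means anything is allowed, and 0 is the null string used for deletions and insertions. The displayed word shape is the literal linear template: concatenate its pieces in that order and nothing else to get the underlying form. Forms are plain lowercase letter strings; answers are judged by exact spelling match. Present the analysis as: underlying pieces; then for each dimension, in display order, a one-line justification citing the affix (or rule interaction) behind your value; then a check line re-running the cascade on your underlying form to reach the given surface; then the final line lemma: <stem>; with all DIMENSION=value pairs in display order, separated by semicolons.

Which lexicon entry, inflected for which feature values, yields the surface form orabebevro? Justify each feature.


underlying: orap-e-pev-ro
RANK=ne - signalled by the affix -ro
SUR=ra - signalled by the affix -pev
NUM=em - signalled by the affix -e
check: orapepevro -> orabebevro
lemma: orap; RANK=ne; SUR=ra; NUM=em


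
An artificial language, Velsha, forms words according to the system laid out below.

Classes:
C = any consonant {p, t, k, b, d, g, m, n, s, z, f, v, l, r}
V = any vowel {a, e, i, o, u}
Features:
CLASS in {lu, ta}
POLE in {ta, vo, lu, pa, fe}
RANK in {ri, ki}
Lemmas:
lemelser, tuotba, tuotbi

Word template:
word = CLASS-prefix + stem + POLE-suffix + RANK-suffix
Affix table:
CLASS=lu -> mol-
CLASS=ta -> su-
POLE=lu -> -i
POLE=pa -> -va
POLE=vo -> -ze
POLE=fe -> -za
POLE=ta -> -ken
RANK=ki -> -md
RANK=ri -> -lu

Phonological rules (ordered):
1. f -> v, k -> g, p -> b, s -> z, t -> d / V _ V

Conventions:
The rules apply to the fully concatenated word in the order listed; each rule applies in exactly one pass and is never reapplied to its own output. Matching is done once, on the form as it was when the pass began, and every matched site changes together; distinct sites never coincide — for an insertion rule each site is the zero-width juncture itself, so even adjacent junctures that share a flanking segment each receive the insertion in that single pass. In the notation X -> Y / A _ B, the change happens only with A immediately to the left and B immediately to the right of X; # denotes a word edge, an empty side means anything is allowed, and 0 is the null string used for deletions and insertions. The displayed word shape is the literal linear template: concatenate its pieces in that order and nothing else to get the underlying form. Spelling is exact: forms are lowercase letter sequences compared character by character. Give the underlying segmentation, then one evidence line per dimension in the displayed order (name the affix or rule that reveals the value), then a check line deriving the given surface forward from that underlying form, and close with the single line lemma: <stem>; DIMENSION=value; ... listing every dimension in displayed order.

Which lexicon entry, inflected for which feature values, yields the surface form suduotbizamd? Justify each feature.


underlying: su-tuotbi-za-md
CLASS=ta - signalled by the affix su-
POLE=fe - signalled by the affix -za
RANK=ki - signalled by the affix -md
check: sutuotbizamd -> suduotbizamd
lemma: tuotbi; CLASS=ta; POLE=fe; RANK=ki


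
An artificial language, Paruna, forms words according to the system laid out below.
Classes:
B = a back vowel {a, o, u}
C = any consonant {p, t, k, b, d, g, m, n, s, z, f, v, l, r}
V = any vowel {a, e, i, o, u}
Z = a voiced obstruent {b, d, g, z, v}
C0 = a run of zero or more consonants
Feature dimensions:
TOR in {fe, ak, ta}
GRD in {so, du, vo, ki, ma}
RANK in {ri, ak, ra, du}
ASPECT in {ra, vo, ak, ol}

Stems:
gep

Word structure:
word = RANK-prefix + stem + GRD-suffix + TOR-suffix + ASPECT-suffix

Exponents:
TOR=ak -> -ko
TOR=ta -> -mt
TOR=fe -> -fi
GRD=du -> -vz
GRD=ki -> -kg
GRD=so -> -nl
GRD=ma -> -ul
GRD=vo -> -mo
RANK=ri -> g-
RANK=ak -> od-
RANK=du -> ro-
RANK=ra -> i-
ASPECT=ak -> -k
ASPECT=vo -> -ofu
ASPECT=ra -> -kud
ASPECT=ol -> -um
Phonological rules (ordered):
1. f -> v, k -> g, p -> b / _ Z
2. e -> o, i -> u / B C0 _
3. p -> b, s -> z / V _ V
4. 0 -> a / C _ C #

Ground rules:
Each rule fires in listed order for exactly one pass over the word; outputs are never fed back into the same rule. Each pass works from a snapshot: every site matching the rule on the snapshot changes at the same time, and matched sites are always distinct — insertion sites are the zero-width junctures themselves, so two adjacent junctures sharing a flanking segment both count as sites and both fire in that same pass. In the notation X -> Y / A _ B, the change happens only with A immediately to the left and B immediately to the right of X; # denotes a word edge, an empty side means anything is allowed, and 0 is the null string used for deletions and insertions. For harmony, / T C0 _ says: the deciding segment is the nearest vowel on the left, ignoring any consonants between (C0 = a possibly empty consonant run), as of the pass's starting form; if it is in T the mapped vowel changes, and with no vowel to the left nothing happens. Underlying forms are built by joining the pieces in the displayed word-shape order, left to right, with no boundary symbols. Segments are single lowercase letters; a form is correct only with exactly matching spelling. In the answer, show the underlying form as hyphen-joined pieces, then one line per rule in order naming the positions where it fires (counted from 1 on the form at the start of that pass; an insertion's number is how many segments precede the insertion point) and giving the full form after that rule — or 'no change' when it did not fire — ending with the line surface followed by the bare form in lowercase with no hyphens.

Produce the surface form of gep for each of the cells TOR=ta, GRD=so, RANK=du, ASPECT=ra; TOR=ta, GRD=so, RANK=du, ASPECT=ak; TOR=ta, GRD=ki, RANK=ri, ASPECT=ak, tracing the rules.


cell TOR=ta, GRD=so, RANK=du, ASPECT=ra:
underlying: ro-gep-nl-mt-kud
1. f -> v, k -> g, p -> b / _ Z: no change
2. e -> o, i -> u / B C0 _: fires at position(s) 4: rogopnlmtkud
3. p -> b, s -> z / V _ V: no change
4. 0 -> a / C _ C #: no change
surface: rogopnlmtkud

cell TOR=ta, GRD=so, RANK=du, ASPECT=ak:
underlying: ro-gep-nl-mt-k
1. f -> v, k -> g, p -> b / _ Z: no change
2. e -> o, i -> u / B C0 _: fires at position(s) 4: rogopnlmtk
3. p -> b, s -> z / V _ V: no change
4. 0 -> a / C _ C #: inserts after position(s) 9: rogopnlmtak
surface: rogopnlmtak

cell TOR=ta, GRD=ki, RANK=ri, ASPECT=ak:
underlying: g-gep-kg-mt-k
1. f -> v, k -> g, p -> b / _ Z: fires at position(s) 5: ggepggmtk
2. e -> o, i -> u / B C0 _: no change
3. p -> b, s -> z / V _ V: no change
4. 0 -> a / C _ C #: inserts after position(s) 8: ggepggmtak
surface: ggepggmtak


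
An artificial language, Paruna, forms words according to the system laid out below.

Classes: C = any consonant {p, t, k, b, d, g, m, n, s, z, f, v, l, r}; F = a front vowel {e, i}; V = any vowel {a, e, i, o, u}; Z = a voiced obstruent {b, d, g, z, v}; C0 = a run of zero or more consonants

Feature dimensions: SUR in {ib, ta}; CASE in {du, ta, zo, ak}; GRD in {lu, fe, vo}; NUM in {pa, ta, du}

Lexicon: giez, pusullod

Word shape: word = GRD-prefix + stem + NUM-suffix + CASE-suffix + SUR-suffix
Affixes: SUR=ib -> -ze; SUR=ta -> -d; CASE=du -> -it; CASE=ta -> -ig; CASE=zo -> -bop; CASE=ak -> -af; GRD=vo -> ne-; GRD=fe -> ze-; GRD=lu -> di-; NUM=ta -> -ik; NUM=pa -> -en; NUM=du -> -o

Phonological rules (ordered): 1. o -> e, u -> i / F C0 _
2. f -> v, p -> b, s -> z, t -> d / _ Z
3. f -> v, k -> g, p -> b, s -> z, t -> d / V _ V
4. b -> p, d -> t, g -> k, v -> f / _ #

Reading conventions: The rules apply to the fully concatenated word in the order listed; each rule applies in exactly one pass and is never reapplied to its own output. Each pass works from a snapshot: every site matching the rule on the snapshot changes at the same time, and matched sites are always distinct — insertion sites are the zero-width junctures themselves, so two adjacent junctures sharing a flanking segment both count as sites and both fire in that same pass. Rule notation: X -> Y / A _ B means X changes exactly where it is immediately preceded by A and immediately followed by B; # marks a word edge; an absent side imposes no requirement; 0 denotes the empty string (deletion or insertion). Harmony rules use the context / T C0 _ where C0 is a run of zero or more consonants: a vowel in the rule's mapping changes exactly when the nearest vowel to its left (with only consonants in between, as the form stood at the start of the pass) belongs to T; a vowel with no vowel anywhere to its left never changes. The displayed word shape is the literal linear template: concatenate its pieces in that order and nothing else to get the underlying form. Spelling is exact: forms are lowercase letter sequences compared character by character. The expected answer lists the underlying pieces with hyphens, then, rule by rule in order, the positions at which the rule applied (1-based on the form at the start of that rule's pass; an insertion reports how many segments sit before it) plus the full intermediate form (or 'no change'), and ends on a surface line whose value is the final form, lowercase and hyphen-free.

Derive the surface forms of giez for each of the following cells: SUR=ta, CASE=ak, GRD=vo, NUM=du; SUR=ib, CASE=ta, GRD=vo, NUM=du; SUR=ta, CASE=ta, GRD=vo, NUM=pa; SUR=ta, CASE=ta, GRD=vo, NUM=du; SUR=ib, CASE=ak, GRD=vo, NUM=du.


cell SUR=ta, CASE=ak, GRD=vo, NUM=du:
underlying: ne-giez-o-af-d
1. o -> e, u -> i / F C0 _: fires at position(s) 7: negiezeafd
2. f -> v, p -> b, s -> z, t -> d / _ Z: fires at position(s) 9: negiezeavd
3. f -> v, k -> g, p -> b, s -> z, t -> d / V _ V: no change
4. b -> p, d -> t, g -> k, v -> f / _ #: fires at position(s) 10: negiezeavt
surface: negiezeavt

cell SUR=ib, CASE=ta, GRD=vo, NUM=du:
underlying: ne-giez-o-ig-ze
1. o -> e, u -> i / F C0 _: fires at position(s) 7: negiezeigze
2. f -> v, p -> b, s -> z, t -> d / _ Z: no change
3. f -> v, k -> g, p -> b, s -> z, t -> d / V _ V: no change
4. b -> p, d -> t, g -> k, v -> f / _ #: no change
surface: negiezeigze

cell SUR=ta, CASE=ta, GRD=vo, NUM=pa:
underlying: ne-giez-en-ig-d
1. o -> e, u -> i / F C0 _: no change
2. f -> v, p -> b, s -> z, t -> d / _ Z: no change
3. f -> v, k -> g, p -> b, s -> z, t -> d / V _ V: no change
4. b -> p, d -> t, g -> k, v -> f / _ #: fires at position(s) 11: negiezenigt
surface: negiezenigt

cell SUR=ta, CASE=ta, GRD=vo, NUM=du:
underlying: ne-giez-o-ig-d
1. o -> e, u -> i / F C0 _: fires at position(s) 7: negiezeigd
2. f -> v, p -> b, s -> z, t -> d / _ Z: no change
3. f -> v, k -> g, p -> b, s -> z, t -> d / V _ V: no change
4. b -> p, d -> t, g -> k, v -> f / _ #: fires at position(s) 10: negiezeigt
surface: negiezeigt

cell SUR=ib, CASE=ak, GRD=vo, NUM=du:
underlying: ne-giez-o-af-ze
1. o -> e, u -> i / F C0 _: fires at position(s) 7: negiezeafze
2. f -> v, p -> b, s -> z, t -> d / _ Z: fires at position(s) 9: negiezeavze
3. f -> v, k -> g, p -> b, s -> z, t -> d / V _ V: no change
4. b -> p, d -> t, g -> k, v -> f / _ #: no change
surface: negiezeavze


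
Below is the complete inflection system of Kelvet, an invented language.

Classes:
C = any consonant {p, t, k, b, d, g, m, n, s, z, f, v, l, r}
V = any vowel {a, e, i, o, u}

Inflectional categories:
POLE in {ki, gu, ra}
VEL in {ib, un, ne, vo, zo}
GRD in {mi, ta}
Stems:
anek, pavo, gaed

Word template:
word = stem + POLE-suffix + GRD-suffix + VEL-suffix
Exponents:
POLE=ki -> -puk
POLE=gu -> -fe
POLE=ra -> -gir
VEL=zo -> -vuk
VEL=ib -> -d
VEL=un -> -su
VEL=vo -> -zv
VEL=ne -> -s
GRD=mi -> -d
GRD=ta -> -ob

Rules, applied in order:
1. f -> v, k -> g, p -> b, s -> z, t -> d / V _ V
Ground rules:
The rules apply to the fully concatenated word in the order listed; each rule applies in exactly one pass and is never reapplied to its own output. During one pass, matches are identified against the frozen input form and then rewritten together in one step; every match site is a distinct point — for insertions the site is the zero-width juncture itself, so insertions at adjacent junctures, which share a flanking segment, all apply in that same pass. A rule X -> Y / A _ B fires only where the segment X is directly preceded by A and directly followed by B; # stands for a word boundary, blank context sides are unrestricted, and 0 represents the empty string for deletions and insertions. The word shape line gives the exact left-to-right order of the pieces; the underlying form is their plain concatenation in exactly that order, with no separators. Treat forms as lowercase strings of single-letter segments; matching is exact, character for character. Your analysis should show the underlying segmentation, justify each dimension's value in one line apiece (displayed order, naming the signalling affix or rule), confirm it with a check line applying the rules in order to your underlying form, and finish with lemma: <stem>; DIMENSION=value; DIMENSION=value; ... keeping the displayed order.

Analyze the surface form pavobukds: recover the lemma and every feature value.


underlying: pavo-puk-d-s
POLE=ki - signalled by the affix -puk
VEL=ne - signalled by the affix -s
GRD=mi - signalled by the affix -d
check: pavopukds -> pavobukds
lemma: pavo; POLE=ki; VEL=ne; GRD=mi


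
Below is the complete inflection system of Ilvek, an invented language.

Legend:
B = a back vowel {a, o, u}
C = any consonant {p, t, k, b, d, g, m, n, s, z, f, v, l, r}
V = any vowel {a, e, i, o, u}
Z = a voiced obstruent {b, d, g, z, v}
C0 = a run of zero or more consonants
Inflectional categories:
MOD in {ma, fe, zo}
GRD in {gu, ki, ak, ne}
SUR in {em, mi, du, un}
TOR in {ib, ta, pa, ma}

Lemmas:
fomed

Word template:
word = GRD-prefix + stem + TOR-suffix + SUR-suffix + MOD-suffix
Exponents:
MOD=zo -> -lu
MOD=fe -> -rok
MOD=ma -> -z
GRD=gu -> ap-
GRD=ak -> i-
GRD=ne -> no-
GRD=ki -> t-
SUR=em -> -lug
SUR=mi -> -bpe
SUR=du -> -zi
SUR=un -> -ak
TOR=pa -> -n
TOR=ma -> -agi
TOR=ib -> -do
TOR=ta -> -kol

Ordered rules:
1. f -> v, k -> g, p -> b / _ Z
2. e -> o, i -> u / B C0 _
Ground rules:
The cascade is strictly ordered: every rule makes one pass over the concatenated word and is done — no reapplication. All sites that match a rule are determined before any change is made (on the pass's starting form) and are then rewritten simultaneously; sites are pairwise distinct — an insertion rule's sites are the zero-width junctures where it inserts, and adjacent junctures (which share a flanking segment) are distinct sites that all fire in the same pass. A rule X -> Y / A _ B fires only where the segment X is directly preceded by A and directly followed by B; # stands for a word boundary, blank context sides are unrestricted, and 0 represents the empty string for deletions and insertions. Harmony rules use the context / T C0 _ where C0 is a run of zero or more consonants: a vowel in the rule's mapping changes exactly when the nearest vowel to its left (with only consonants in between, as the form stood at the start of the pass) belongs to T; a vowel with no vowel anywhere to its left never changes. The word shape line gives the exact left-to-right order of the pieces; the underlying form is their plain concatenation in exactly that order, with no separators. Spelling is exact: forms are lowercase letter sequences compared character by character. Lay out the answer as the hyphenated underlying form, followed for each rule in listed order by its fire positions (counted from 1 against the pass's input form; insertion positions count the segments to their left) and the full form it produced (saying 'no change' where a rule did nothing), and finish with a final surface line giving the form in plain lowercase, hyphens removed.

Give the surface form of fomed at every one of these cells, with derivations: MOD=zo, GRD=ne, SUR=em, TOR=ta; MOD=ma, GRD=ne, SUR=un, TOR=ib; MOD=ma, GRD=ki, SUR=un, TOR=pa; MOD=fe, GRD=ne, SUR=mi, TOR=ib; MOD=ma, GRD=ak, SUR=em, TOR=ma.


cell MOD=zo, GRD=ne, SUR=em, TOR=ta:
underlying: no-fomed-kol-lug-lu
1. f -> v, k -> g, p -> b / _ Z: no change
2. e -> o, i -> u / B C0 _: fires at position(s) 6: nofomodkolluglu
surface: nofomodkolluglu

cell MOD=ma, GRD=ne, SUR=un, TOR=ib:
underlying: no-fomed-do-ak-z
1. f -> v, k -> g, p -> b / _ Z: fires at position(s) 11: nofomeddoagz
2. e -> o, i -> u / B C0 _: fires at position(s) 6: nofomoddoagz
surface: nofomoddoagz

cell MOD=ma, GRD=ki, SUR=un, TOR=pa:
underlying: t-fomed-n-ak-z
1. f -> v, k -> g, p -> b / _ Z: fires at position(s) 9: tfomednagz
2. e -> o, i -> u / B C0 _: fires at position(s) 5: tfomodnagz
surface: tfomodnagz

cell MOD=fe, GRD=ne, SUR=mi, TOR=ib:
underlying: no-fomed-do-bpe-rok
1. f -> v, k -> g, p -> b / _ Z: no change
2. e -> o, i -> u / B C0 _: fires at position(s) 6, 12: nofomoddobporok
surface: nofomoddobporok

cell MOD=ma, GRD=ak, SUR=em, TOR=ma:
underlying: i-fomed-agi-lug-z
1. f -> v, k -> g, p -> b / _ Z: no change
2. e -> o, i -> u / B C0 _: fires at position(s) 5, 9: ifomodagulugz
surface: ifomodagulugz


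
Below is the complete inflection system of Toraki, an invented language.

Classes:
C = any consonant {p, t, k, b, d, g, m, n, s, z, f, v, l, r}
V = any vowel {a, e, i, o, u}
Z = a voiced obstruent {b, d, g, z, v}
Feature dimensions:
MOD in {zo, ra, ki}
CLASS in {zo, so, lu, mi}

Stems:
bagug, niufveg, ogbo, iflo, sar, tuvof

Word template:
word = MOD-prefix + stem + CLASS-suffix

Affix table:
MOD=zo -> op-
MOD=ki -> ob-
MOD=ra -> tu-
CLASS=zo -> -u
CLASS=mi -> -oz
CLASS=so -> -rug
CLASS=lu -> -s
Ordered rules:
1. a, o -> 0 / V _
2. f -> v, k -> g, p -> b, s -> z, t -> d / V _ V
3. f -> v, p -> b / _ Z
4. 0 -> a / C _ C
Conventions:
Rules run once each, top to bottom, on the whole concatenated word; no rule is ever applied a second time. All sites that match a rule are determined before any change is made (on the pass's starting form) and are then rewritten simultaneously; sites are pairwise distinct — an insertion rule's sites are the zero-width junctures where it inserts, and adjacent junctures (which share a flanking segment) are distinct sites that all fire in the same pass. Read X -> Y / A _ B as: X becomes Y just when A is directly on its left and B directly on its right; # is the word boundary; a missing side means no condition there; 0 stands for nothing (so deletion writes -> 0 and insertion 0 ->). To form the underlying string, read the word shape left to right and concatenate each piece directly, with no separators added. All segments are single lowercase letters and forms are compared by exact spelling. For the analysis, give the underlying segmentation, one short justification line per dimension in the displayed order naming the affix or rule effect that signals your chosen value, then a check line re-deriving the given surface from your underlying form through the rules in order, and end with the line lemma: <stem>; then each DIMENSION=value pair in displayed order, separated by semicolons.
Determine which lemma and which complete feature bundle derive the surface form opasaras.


underlying: op-sar-s
MOD=zo - signalled by the affix op-
CLASS=lu - signalled by the affix -s
check: opsars -> opsars -> opsars -> opsars -> opasaras
lemma: sar; MOD=zo; CLASS=lu


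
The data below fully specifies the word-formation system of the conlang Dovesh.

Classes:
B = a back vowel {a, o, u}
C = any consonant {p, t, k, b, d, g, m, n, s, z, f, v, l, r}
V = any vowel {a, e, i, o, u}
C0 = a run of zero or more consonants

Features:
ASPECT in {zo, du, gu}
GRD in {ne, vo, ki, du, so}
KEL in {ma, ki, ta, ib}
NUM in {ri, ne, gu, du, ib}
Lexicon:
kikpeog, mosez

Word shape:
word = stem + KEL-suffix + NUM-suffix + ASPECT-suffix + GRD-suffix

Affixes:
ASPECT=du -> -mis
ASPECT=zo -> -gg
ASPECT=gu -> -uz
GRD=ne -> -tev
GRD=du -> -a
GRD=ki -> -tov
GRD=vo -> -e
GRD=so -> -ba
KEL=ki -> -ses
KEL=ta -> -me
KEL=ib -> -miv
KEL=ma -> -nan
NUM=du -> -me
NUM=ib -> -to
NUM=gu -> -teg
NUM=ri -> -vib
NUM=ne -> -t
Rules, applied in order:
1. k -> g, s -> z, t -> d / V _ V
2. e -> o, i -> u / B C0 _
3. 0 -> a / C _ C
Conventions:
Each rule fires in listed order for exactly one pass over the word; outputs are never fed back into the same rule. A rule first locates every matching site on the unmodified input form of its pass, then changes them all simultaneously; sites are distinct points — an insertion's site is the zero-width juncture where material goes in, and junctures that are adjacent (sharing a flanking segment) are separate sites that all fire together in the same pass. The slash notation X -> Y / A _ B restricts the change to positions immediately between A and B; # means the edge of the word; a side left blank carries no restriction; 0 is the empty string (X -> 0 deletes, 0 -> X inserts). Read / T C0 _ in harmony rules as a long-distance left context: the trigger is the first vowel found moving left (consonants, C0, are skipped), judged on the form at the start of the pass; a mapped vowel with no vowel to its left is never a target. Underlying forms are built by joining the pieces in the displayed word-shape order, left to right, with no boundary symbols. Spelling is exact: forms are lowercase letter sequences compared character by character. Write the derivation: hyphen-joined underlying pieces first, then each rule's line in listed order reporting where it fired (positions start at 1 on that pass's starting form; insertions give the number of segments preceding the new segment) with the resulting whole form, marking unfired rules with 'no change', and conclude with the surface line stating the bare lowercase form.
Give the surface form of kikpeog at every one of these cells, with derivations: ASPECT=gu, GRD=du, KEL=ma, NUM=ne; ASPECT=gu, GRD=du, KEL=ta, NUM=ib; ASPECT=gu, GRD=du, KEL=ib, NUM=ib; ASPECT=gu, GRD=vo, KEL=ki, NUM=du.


cell ASPECT=gu, GRD=du, KEL=ma, NUM=ne:
underlying: kikpeog-nan-t-uz-a
1. k -> g, s -> z, t -> d / V _ V: no change
2. e -> o, i -> u / B C0 _: no change
3. 0 -> a / C _ C: inserts after position(s) 3, 7, 10: kikapeogananatuza
surface: kikapeogananatuza

cell ASPECT=gu, GRD=du, KEL=ta, NUM=ib:
underlying: kikpeog-me-to-uz-a
1. k -> g, s -> z, t -> d / V _ V: fires at position(s) 10: kikpeogmedouza
2. e -> o, i -> u / B C0 _: fires at position(s) 9: kikpeogmodouza
3. 0 -> a / C _ C: inserts after position(s) 3, 7: kikapeogamodouza
surface: kikapeogamodouza

cell ASPECT=gu, GRD=du, KEL=ib, NUM=ib:
underlying: kikpeog-miv-to-uz-a
1. k -> g, s -> z, t -> d / V _ V: no change
2. e -> o, i -> u / B C0 _: fires at position(s) 9: kikpeogmuvtouza
3. 0 -> a / C _ C: inserts after position(s) 3, 7, 10: kikapeogamuvatouza
surface: kikapeogamuvatouza

cell ASPECT=gu, GRD=vo, KEL=ki, NUM=du:
underlying: kikpeog-ses-me-uz-e
1. k -> g, s -> z, t -> d / V _ V: no change
2. e -> o, i -> u / B C0 _: fires at position(s) 9, 15: kikpeogsosmeuzo
3. 0 -> a / C _ C: inserts after position(s) 3, 7, 10: kikapeogasosameuzo
surface: kikapeogasosameuzo


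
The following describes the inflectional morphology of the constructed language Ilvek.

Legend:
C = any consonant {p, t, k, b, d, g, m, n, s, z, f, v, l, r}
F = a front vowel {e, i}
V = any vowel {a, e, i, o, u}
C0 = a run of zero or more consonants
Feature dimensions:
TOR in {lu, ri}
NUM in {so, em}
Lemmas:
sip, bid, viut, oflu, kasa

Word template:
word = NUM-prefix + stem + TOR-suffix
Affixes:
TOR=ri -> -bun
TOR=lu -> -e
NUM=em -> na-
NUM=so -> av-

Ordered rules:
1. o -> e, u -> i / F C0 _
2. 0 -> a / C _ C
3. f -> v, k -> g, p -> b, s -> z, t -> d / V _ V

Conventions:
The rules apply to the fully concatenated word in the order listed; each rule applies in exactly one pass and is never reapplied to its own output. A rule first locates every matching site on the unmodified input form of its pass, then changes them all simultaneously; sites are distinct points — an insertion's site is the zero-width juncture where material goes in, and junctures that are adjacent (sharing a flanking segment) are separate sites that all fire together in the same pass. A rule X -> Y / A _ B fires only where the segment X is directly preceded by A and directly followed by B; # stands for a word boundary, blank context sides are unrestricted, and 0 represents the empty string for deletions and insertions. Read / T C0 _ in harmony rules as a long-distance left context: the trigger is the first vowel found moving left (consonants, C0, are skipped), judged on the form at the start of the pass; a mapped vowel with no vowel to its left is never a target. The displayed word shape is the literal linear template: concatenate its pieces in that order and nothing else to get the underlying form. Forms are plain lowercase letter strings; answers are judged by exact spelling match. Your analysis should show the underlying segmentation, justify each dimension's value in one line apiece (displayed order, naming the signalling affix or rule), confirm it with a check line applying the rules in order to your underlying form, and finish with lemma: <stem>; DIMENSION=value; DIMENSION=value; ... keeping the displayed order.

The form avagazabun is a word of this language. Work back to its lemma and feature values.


underlying: av-kasa-bun
TOR=ri - signalled by the affix -bun
NUM=so - signalled by the affix av-
check: avkasabun -> avkasabun -> avakasabun -> avagazabun
lemma: kasa; TOR=ri; NUM=so
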